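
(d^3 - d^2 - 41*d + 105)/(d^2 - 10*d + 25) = (d^2 + 4*d - 21)/(d - 5)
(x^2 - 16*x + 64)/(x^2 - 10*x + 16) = (x - 8)/(x - 2)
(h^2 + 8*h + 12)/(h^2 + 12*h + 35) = (h^2 + 8*h + 12)/(h^2 + 12*h + 35)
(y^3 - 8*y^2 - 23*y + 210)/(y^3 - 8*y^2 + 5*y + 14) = (y^2 - y - 30)/(y^2 - y - 2)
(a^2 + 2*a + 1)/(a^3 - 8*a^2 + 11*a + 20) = (a + 1)/(a^2 - 9*a + 20)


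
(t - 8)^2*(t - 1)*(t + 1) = t^4 - 16*t^3 + 63*t^2 + 16*t - 64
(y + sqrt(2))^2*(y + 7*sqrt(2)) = y^3 + 9*sqrt(2)*y^2 + 30*y + 14*sqrt(2)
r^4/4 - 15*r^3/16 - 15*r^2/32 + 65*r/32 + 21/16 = (r/4 + 1/4)*(r - 7/2)*(r - 2)*(r + 3/4)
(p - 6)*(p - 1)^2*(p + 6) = p^4 - 2*p^3 - 35*p^2 + 72*p - 36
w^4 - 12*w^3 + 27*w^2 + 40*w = w*(w - 8)*(w - 5)*(w + 1)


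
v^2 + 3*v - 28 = (v - 4)*(v + 7)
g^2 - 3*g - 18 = (g - 6)*(g + 3)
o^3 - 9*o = o*(o - 3)*(o + 3)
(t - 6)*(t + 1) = t^2 - 5*t - 6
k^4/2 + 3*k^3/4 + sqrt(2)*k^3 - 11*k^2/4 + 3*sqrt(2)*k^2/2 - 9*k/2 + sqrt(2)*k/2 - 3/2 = (k/2 + 1/2)*(k + 1/2)*(k - sqrt(2))*(k + 3*sqrt(2))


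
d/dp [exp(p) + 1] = exp(p)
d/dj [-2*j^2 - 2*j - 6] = -4*j - 2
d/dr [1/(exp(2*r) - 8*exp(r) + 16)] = 2*(4 - exp(r))*exp(r)/(exp(2*r) - 8*exp(r) + 16)^2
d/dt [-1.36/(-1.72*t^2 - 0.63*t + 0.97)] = (-4.6784*t - 0.8568)/(1.72*t^2 + 0.63*t - 0.97)^2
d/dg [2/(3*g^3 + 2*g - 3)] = 2*(-9*g^2 - 2)/(3*g^3 + 2*g - 3)^2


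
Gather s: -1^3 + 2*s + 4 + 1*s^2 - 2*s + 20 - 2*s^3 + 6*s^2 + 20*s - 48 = -2*s^3 + 7*s^2 + 20*s - 25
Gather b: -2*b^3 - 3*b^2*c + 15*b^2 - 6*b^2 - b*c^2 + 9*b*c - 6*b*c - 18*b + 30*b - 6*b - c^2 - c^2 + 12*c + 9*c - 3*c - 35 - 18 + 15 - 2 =-2*b^3 + b^2*(9 - 3*c) + b*(-c^2 + 3*c + 6) - 2*c^2 + 18*c - 40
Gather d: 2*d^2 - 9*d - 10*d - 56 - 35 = 2*d^2 - 19*d - 91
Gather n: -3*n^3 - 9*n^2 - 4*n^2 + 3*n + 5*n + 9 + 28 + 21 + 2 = -3*n^3 - 13*n^2 + 8*n + 60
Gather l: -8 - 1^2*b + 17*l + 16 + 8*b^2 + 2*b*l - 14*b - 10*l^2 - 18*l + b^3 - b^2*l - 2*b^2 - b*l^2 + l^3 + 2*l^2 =b^3 + 6*b^2 - 15*b + l^3 + l^2*(-b - 8) + l*(-b^2 + 2*b - 1) + 8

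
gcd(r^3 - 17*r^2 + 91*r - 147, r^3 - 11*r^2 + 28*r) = r - 7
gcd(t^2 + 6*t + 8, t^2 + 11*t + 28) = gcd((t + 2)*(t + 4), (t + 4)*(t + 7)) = t + 4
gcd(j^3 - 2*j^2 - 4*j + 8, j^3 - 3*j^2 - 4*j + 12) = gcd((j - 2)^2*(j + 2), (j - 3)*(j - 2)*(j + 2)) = j^2 - 4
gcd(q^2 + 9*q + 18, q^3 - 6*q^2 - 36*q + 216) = q + 6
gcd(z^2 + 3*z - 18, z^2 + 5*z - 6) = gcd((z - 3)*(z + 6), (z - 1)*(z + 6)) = z + 6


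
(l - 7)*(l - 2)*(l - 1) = l^3 - 10*l^2 + 23*l - 14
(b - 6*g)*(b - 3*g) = b^2 - 9*b*g + 18*g^2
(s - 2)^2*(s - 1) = s^3 - 5*s^2 + 8*s - 4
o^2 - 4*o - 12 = (o - 6)*(o + 2)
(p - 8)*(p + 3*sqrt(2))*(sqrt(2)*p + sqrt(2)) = sqrt(2)*p^3 - 7*sqrt(2)*p^2 + 6*p^2 - 42*p - 8*sqrt(2)*p - 48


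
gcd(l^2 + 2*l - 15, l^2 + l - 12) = l - 3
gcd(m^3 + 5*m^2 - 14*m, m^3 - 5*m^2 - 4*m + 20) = m - 2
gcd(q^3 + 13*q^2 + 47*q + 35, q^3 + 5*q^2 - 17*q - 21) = q^2 + 8*q + 7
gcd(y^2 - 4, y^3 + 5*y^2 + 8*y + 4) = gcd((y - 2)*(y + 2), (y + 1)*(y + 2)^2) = y + 2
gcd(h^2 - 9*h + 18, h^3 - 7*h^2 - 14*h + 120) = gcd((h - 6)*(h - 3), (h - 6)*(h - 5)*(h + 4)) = h - 6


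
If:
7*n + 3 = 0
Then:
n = -3/7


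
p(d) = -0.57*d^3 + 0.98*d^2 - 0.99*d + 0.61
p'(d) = -1.71*d^2 + 1.96*d - 0.99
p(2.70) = -6.14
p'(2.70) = -8.16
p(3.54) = -15.90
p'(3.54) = -15.48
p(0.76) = 0.17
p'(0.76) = -0.49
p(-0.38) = 1.16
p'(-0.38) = -1.98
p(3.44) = -14.40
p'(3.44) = -14.48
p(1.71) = -1.07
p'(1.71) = -2.64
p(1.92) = -1.71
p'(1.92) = -3.53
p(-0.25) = 0.93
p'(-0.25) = -1.59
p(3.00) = -8.93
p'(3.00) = -10.50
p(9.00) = -344.45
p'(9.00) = -121.86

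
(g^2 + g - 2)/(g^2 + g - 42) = (g^2 + g - 2)/(g^2 + g - 42)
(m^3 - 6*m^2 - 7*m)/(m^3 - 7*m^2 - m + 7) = m/(m - 1)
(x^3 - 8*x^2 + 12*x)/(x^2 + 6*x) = (x^2 - 8*x + 12)/(x + 6)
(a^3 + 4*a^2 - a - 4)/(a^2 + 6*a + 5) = (a^2 + 3*a - 4)/(a + 5)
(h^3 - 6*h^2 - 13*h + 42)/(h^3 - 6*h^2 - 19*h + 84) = (h^2 + h - 6)/(h^2 + h - 12)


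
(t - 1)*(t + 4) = t^2 + 3*t - 4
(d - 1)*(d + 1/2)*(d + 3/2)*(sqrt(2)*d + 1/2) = sqrt(2)*d^4 + d^3/2 + sqrt(2)*d^3 - 5*sqrt(2)*d^2/4 + d^2/2 - 3*sqrt(2)*d/4 - 5*d/8 - 3/8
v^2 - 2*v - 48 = (v - 8)*(v + 6)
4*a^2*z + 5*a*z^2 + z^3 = z*(a + z)*(4*a + z)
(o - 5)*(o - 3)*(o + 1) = o^3 - 7*o^2 + 7*o + 15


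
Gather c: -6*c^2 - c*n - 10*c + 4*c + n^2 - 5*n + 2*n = -6*c^2 + c*(-n - 6) + n^2 - 3*n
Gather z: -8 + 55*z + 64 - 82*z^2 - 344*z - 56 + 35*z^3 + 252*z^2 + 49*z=35*z^3 + 170*z^2 - 240*z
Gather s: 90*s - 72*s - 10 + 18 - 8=18*s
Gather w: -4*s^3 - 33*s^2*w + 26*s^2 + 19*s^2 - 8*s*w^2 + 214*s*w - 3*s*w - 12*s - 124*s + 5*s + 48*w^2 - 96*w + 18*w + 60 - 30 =-4*s^3 + 45*s^2 - 131*s + w^2*(48 - 8*s) + w*(-33*s^2 + 211*s - 78) + 30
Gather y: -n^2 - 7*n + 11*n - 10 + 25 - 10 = -n^2 + 4*n + 5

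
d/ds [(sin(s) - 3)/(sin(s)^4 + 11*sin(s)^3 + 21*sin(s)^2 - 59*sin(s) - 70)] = (-3*sin(s)^4 - 10*sin(s)^3 + 78*sin(s)^2 + 126*sin(s) - 247)*cos(s)/(sin(s)^4 + 11*sin(s)^3 + 21*sin(s)^2 - 59*sin(s) - 70)^2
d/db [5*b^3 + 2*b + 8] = 15*b^2 + 2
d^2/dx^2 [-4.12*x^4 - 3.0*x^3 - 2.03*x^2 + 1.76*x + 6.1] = -49.44*x^2 - 18.0*x - 4.06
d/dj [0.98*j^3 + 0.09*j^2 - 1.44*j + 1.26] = 2.94*j^2 + 0.18*j - 1.44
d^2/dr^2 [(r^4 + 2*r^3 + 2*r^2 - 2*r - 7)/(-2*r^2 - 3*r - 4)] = 2*(-4*r^6 - 18*r^5 - 51*r^4 - 78*r^3 - 36*r^2 - 18*r - 49)/(8*r^6 + 36*r^5 + 102*r^4 + 171*r^3 + 204*r^2 + 144*r + 64)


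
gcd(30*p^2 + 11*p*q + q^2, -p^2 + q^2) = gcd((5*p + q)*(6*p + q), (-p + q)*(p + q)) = 1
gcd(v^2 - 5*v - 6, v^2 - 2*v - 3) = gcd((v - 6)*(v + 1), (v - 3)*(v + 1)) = v + 1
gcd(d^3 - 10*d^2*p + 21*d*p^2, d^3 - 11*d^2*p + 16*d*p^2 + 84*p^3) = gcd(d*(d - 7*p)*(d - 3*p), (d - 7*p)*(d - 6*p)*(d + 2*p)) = -d + 7*p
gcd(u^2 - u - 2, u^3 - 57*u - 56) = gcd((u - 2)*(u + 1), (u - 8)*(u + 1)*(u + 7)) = u + 1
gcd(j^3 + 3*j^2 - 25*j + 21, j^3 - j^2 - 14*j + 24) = j - 3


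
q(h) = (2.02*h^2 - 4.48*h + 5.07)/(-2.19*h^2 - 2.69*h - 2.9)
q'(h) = (4.04*h - 4.48)/(-2.19*h^2 - 2.69*h - 2.9) + (4.38*h + 2.69)*(2.02*h^2 - 4.48*h + 5.07)/(-2.19*h^2 - 2.69*h - 2.9)^2 = (-15.245*h^2 + 10.4906*h + 26.6303)/(4.7961*h^4 + 11.7822*h^3 + 19.9381*h^2 + 15.602*h + 8.41)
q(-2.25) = -3.20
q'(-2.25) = -1.18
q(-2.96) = -2.55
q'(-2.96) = -0.69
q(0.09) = -1.48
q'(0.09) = 2.75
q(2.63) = -0.29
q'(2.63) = -0.08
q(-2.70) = -2.75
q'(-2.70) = -0.84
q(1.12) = -0.30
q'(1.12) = 0.26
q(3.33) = -0.35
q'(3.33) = -0.08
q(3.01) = -0.32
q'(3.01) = -0.08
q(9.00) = -0.63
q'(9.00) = -0.03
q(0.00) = -1.75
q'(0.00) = 3.17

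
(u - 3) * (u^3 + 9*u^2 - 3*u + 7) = u^4 + 6*u^3 - 30*u^2 + 16*u - 21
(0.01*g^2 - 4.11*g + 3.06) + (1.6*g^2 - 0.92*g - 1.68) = 1.61*g^2 - 5.03*g + 1.38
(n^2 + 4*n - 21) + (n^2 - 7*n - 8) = 2*n^2 - 3*n - 29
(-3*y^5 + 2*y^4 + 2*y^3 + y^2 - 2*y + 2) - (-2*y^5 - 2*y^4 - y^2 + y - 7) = -y^5 + 4*y^4 + 2*y^3 + 2*y^2 - 3*y + 9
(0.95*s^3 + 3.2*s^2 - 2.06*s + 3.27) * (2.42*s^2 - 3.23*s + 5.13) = 2.299*s^5 + 4.6755*s^4 - 10.4477*s^3 + 30.9832*s^2 - 21.1299*s + 16.7751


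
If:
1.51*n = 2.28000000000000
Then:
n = 1.51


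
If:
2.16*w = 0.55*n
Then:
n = 3.92727272727273*w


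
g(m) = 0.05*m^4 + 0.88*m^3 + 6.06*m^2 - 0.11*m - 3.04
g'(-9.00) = -41.15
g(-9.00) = 175.34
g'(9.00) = 468.61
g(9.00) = 1456.40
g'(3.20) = 72.26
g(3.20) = 92.74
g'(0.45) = 5.90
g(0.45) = -1.78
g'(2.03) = 37.05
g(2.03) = 29.92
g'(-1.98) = -15.31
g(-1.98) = 14.87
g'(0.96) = 14.14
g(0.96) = 3.26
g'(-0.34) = -3.93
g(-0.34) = -2.34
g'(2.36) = 45.83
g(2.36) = 43.57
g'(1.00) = 14.85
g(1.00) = 3.84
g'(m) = 0.2*m^3 + 2.64*m^2 + 12.12*m - 0.11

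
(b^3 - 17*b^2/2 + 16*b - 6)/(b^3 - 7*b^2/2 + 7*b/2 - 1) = (b - 6)/(b - 1)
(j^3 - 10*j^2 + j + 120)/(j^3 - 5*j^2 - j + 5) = (j^2 - 5*j - 24)/(j^2 - 1)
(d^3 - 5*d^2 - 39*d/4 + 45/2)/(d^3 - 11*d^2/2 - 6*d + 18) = (d + 5/2)/(d + 2)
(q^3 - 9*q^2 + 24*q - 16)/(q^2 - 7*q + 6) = (q^2 - 8*q + 16)/(q - 6)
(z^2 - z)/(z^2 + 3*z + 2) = z*(z - 1)/(z^2 + 3*z + 2)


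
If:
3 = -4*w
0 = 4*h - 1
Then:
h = 1/4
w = -3/4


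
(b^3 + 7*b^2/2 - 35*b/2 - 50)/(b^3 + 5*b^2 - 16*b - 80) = (b + 5/2)/(b + 4)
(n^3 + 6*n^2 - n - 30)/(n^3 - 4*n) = (n^2 + 8*n + 15)/(n*(n + 2))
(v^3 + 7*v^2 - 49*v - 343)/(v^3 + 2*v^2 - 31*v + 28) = (v^2 - 49)/(v^2 - 5*v + 4)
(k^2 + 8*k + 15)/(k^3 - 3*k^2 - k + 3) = (k^2 + 8*k + 15)/(k^3 - 3*k^2 - k + 3)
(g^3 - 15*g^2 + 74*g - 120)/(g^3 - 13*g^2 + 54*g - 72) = (g - 5)/(g - 3)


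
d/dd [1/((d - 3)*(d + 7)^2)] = ((3 - d)*(d + 7) - 2*(d - 3)^2)/((d - 3)^3*(d + 7)^3)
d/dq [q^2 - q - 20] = 2*q - 1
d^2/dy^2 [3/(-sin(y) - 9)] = 3*(sin(y)^2 - 9*sin(y) - 2)/(sin(y) + 9)^3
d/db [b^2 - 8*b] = 2*b - 8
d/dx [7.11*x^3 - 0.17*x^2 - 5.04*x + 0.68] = 21.33*x^2 - 0.34*x - 5.04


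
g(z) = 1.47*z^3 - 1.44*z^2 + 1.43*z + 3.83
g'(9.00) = 332.72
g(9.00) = 971.69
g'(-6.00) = 177.47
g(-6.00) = -374.11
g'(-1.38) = 13.80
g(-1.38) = -4.75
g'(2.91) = 30.39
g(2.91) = 32.02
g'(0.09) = 1.21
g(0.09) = 3.95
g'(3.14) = 35.87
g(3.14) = 39.63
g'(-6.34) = 196.95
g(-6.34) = -437.73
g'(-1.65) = 18.19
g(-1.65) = -9.05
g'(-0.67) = 5.34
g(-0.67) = 1.78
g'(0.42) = 1.00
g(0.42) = 4.29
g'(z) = 4.41*z^2 - 2.88*z + 1.43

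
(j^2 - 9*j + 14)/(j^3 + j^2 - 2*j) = (j^2 - 9*j + 14)/(j*(j^2 + j - 2))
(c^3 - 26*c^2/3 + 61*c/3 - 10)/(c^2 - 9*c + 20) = (c^2 - 11*c/3 + 2)/(c - 4)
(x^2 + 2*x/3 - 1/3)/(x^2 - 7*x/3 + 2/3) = (x + 1)/(x - 2)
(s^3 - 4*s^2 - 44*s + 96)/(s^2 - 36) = (s^2 - 10*s + 16)/(s - 6)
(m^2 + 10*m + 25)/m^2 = 1 + 10/m + 25/m^2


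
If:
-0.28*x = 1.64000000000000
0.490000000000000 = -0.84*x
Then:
No Solution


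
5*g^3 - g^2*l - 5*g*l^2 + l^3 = (-5*g + l)*(-g + l)*(g + l)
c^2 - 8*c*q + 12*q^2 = (c - 6*q)*(c - 2*q)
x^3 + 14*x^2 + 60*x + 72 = (x + 2)*(x + 6)^2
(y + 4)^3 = y^3 + 12*y^2 + 48*y + 64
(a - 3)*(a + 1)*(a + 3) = a^3 + a^2 - 9*a - 9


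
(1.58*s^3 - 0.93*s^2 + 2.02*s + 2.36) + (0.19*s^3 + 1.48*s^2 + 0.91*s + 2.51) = 1.77*s^3 + 0.55*s^2 + 2.93*s + 4.87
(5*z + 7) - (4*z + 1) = z + 6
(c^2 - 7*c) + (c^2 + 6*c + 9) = 2*c^2 - c + 9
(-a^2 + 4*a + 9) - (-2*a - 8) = -a^2 + 6*a + 17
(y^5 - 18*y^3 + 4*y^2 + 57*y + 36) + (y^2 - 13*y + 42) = y^5 - 18*y^3 + 5*y^2 + 44*y + 78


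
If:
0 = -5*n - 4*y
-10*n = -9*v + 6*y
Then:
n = -4*y/5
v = -2*y/9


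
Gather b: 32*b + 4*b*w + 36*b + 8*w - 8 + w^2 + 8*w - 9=b*(4*w + 68) + w^2 + 16*w - 17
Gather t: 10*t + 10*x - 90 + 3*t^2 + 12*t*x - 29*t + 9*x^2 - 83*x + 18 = 3*t^2 + t*(12*x - 19) + 9*x^2 - 73*x - 72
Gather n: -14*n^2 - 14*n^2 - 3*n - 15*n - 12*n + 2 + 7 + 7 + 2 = -28*n^2 - 30*n + 18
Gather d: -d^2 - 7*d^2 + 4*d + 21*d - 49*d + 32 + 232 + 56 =-8*d^2 - 24*d + 320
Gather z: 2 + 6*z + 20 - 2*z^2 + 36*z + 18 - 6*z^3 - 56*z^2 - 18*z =-6*z^3 - 58*z^2 + 24*z + 40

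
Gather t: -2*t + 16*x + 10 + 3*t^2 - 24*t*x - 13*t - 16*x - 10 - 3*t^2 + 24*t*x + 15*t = 0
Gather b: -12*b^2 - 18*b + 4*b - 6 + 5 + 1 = -12*b^2 - 14*b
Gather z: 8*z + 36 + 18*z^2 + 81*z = 18*z^2 + 89*z + 36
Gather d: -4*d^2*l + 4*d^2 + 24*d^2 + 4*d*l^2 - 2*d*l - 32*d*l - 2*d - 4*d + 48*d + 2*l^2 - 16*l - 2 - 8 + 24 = d^2*(28 - 4*l) + d*(4*l^2 - 34*l + 42) + 2*l^2 - 16*l + 14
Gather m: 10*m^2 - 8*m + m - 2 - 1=10*m^2 - 7*m - 3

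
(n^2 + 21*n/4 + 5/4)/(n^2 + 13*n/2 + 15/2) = (4*n + 1)/(2*(2*n + 3))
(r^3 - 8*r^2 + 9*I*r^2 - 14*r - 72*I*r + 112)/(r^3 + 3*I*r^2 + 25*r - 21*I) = (r^2 + 2*r*(-4 + I) - 16*I)/(r^2 - 4*I*r - 3)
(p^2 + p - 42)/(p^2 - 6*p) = (p + 7)/p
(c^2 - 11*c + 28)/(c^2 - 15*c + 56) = (c - 4)/(c - 8)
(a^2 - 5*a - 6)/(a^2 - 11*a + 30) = (a + 1)/(a - 5)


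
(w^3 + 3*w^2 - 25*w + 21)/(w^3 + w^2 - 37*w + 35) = (w - 3)/(w - 5)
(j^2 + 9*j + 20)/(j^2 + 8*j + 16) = (j + 5)/(j + 4)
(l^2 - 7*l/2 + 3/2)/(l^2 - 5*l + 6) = (l - 1/2)/(l - 2)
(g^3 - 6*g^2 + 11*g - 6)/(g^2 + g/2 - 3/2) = 2*(g^2 - 5*g + 6)/(2*g + 3)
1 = 1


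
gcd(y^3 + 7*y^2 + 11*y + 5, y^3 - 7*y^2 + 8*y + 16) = y + 1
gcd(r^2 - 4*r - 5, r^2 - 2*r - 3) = r + 1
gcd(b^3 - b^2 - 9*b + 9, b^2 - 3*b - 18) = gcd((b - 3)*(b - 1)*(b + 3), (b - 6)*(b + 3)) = b + 3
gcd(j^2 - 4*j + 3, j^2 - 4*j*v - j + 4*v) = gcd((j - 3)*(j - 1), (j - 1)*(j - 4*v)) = j - 1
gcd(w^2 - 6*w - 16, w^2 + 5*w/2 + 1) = w + 2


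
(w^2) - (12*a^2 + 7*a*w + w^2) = -12*a^2 - 7*a*w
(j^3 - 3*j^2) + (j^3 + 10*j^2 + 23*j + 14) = 2*j^3 + 7*j^2 + 23*j + 14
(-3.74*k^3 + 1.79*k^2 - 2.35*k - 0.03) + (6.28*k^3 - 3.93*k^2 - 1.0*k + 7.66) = 2.54*k^3 - 2.14*k^2 - 3.35*k + 7.63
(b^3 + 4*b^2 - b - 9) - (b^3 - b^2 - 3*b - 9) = 5*b^2 + 2*b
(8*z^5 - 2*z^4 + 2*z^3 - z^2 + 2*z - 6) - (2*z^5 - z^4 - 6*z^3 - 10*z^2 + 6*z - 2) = 6*z^5 - z^4 + 8*z^3 + 9*z^2 - 4*z - 4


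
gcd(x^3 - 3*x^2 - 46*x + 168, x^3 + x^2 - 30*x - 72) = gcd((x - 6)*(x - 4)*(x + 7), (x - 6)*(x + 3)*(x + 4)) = x - 6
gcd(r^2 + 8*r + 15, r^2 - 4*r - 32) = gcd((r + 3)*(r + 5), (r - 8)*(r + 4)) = 1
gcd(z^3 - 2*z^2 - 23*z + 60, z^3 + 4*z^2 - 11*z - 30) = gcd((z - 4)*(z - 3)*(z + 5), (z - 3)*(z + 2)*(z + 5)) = z^2 + 2*z - 15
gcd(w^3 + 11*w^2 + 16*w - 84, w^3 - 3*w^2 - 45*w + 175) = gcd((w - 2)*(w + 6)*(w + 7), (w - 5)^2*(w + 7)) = w + 7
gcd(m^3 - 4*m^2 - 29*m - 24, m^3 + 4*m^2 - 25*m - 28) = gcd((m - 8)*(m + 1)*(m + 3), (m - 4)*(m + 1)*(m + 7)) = m + 1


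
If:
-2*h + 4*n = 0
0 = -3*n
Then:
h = 0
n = 0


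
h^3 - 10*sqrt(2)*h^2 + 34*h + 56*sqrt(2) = (h - 7*sqrt(2))*(h - 4*sqrt(2))*(h + sqrt(2))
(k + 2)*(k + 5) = k^2 + 7*k + 10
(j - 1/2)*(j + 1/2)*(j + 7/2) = j^3 + 7*j^2/2 - j/4 - 7/8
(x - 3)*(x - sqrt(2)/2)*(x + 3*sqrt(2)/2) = x^3 - 3*x^2 + sqrt(2)*x^2 - 3*sqrt(2)*x - 3*x/2 + 9/2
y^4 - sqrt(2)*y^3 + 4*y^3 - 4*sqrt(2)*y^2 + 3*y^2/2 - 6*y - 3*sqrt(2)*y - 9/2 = (y + 1)*(y + 3)*(y - 3*sqrt(2)/2)*(y + sqrt(2)/2)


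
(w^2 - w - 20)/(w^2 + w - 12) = (w - 5)/(w - 3)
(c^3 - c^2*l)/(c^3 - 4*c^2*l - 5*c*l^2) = c*(-c + l)/(-c^2 + 4*c*l + 5*l^2)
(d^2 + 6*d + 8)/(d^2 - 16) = (d + 2)/(d - 4)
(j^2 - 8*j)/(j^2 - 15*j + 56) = j/(j - 7)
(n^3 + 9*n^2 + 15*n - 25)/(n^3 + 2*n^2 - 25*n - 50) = (n^2 + 4*n - 5)/(n^2 - 3*n - 10)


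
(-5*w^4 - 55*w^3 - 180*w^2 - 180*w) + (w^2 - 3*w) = -5*w^4 - 55*w^3 - 179*w^2 - 183*w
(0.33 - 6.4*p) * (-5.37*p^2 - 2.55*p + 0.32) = 34.368*p^3 + 14.5479*p^2 - 2.8895*p + 0.1056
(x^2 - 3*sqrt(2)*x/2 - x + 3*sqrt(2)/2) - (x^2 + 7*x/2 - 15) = -9*x/2 - 3*sqrt(2)*x/2 + 3*sqrt(2)/2 + 15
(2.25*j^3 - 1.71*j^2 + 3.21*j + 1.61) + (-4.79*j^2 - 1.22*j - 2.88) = 2.25*j^3 - 6.5*j^2 + 1.99*j - 1.27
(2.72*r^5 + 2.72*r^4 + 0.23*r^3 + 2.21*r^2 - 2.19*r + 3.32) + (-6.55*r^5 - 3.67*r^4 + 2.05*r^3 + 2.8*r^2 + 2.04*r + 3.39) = -3.83*r^5 - 0.95*r^4 + 2.28*r^3 + 5.01*r^2 - 0.15*r + 6.71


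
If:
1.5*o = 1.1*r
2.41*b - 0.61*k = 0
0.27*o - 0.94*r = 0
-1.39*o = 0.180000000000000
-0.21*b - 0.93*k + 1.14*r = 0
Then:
No Solution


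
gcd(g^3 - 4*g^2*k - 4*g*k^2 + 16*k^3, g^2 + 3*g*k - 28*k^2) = g - 4*k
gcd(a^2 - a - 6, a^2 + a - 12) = a - 3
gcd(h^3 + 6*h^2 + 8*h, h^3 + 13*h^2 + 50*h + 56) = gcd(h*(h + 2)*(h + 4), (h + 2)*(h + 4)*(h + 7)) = h^2 + 6*h + 8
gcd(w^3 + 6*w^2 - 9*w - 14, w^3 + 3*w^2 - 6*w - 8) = w^2 - w - 2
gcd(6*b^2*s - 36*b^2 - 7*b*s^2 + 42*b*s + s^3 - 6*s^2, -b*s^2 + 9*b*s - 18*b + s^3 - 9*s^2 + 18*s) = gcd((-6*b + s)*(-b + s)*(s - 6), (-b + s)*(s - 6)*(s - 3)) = -b*s + 6*b + s^2 - 6*s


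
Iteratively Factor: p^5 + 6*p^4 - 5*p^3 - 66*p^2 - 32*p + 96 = (p - 3)*(p^4 + 9*p^3 + 22*p^2 - 32) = (p - 3)*(p + 4)*(p^3 + 5*p^2 + 2*p - 8) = (p - 3)*(p + 4)^2*(p^2 + p - 2) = (p - 3)*(p - 1)*(p + 4)^2*(p + 2)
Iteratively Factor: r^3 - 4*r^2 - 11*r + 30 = (r - 2)*(r^2 - 2*r - 15) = (r - 2)*(r + 3)*(r - 5)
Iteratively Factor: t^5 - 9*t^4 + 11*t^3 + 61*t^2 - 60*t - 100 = (t - 5)*(t^4 - 4*t^3 - 9*t^2 + 16*t + 20) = (t - 5)*(t - 2)*(t^3 - 2*t^2 - 13*t - 10) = (t - 5)*(t - 2)*(t + 2)*(t^2 - 4*t - 5) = (t - 5)*(t - 2)*(t + 1)*(t + 2)*(t - 5)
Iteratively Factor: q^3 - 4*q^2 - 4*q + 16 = (q + 2)*(q^2 - 6*q + 8) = (q - 4)*(q + 2)*(q - 2)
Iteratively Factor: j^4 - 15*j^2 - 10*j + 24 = (j - 4)*(j^3 + 4*j^2 + j - 6) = (j - 4)*(j + 2)*(j^2 + 2*j - 3) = (j - 4)*(j + 2)*(j + 3)*(j - 1)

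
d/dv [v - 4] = 1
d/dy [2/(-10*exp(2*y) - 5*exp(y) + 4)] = (40*exp(y) + 10)*exp(y)/(10*exp(2*y) + 5*exp(y) - 4)^2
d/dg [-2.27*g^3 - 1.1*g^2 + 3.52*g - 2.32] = -6.81*g^2 - 2.2*g + 3.52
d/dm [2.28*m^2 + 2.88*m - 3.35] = 4.56*m + 2.88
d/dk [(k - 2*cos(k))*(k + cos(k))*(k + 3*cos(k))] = -2*k^2*sin(k) + 3*k^2 + 5*k*sin(2*k) + 4*k*cos(k) + 18*sin(k)*cos(k)^2 - 5*cos(k)^2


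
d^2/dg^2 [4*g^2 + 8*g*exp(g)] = 8*g*exp(g) + 16*exp(g) + 8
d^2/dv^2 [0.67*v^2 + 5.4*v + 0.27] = 1.34000000000000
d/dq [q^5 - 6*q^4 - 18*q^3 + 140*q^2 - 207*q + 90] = 5*q^4 - 24*q^3 - 54*q^2 + 280*q - 207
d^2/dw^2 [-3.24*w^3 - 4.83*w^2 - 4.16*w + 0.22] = -19.44*w - 9.66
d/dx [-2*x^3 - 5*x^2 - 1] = 2*x*(-3*x - 5)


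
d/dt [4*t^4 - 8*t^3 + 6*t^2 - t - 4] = 16*t^3 - 24*t^2 + 12*t - 1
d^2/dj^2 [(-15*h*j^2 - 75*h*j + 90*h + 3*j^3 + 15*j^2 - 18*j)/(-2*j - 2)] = 3*(-50*h - j^3 - 3*j^2 - 3*j - 11)/(j^3 + 3*j^2 + 3*j + 1)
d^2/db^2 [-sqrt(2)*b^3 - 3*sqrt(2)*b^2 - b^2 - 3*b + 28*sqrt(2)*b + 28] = -6*sqrt(2)*b - 6*sqrt(2) - 2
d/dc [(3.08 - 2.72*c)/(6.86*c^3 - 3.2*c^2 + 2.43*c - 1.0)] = (37.3184*c^3 - 72.0904*c^2 + 19.712*c - 4.7644)/(47.0596*c^6 - 43.904*c^5 + 43.5796*c^4 - 29.272*c^3 + 12.3049*c^2 - 4.86*c + 1.0)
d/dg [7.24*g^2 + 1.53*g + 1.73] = 14.48*g + 1.53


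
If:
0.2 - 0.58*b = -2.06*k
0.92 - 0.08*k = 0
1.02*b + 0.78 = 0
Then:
No Solution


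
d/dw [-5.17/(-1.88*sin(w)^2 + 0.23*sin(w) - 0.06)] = (1.1891 - 19.4392*sin(w))*cos(w)/(1.88*sin(w)^2 - 0.23*sin(w) + 0.06)^2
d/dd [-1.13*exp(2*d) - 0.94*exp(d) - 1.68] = (-2.26*exp(d) - 0.94)*exp(d)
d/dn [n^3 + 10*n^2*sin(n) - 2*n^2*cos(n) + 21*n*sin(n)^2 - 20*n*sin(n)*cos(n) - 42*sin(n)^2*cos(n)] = 2*n^2*sin(n) + 10*n^2*cos(n) + 3*n^2 + 20*n*sin(n) + 21*n*sin(2*n) - 4*n*cos(n) - 20*n*cos(2*n) + 21*sin(n)/2 - 10*sin(2*n) - 63*sin(3*n)/2 - 21*cos(2*n)/2 + 21/2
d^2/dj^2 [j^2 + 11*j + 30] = 2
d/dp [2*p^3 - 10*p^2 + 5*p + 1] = 6*p^2 - 20*p + 5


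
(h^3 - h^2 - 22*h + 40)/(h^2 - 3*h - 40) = (h^2 - 6*h + 8)/(h - 8)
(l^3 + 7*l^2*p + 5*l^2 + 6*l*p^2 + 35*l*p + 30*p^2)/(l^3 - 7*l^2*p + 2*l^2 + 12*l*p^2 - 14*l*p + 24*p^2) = (l^3 + 7*l^2*p + 5*l^2 + 6*l*p^2 + 35*l*p + 30*p^2)/(l^3 - 7*l^2*p + 2*l^2 + 12*l*p^2 - 14*l*p + 24*p^2)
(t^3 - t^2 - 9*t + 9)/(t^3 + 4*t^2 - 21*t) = (t^2 + 2*t - 3)/(t*(t + 7))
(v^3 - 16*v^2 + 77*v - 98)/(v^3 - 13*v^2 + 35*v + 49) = (v - 2)/(v + 1)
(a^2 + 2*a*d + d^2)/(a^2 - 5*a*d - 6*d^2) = (a + d)/(a - 6*d)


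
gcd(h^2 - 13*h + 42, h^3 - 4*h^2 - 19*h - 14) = h - 7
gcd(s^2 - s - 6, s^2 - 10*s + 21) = s - 3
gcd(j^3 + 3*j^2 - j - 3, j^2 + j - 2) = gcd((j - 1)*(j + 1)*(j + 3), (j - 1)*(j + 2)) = j - 1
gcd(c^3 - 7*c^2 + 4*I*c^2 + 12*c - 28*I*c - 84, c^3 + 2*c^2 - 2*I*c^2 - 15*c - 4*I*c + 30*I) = c - 2*I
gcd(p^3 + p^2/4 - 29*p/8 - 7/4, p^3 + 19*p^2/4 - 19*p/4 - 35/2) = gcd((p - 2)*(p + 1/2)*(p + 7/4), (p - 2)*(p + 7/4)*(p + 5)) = p^2 - p/4 - 7/2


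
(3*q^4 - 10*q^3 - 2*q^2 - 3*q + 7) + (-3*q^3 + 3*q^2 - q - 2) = 3*q^4 - 13*q^3 + q^2 - 4*q + 5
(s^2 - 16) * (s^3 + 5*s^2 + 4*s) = s^5 + 5*s^4 - 12*s^3 - 80*s^2 - 64*s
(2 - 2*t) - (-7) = 9 - 2*t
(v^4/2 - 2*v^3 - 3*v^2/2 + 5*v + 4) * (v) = v^5/2 - 2*v^4 - 3*v^3/2 + 5*v^2 + 4*v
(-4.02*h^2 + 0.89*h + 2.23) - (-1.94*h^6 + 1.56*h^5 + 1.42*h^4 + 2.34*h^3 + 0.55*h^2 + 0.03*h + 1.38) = 1.94*h^6 - 1.56*h^5 - 1.42*h^4 - 2.34*h^3 - 4.57*h^2 + 0.86*h + 0.85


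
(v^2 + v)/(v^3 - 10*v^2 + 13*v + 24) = v/(v^2 - 11*v + 24)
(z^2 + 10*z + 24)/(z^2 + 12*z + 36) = (z + 4)/(z + 6)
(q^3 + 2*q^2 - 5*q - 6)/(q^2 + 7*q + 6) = (q^2 + q - 6)/(q + 6)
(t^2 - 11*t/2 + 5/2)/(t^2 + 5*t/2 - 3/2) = (t - 5)/(t + 3)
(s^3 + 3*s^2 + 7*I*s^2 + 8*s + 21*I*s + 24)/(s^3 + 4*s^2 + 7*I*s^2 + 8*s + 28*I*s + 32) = (s + 3)/(s + 4)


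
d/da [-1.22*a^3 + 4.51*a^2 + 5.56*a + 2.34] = -3.66*a^2 + 9.02*a + 5.56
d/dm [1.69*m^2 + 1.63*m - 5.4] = 3.38*m + 1.63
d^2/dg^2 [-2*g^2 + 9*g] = -4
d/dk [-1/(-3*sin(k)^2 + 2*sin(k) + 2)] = 2*(1 - 3*sin(k))*cos(k)/(-3*sin(k)^2 + 2*sin(k) + 2)^2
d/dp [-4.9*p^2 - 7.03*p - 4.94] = -9.8*p - 7.03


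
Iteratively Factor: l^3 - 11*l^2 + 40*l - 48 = (l - 4)*(l^2 - 7*l + 12) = (l - 4)*(l - 3)*(l - 4)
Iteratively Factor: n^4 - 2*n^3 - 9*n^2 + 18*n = (n - 2)*(n^3 - 9*n) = (n - 2)*(n + 3)*(n^2 - 3*n) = n*(n - 2)*(n + 3)*(n - 3)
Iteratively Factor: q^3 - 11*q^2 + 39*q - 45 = (q - 3)*(q^2 - 8*q + 15) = (q - 3)^2*(q - 5)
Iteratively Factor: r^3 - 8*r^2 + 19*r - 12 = (r - 1)*(r^2 - 7*r + 12) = (r - 4)*(r - 1)*(r - 3)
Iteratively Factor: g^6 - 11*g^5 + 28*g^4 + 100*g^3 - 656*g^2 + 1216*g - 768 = (g + 4)*(g^5 - 15*g^4 + 88*g^3 - 252*g^2 + 352*g - 192) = (g - 4)*(g + 4)*(g^4 - 11*g^3 + 44*g^2 - 76*g + 48) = (g - 4)*(g - 3)*(g + 4)*(g^3 - 8*g^2 + 20*g - 16) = (g - 4)^2*(g - 3)*(g + 4)*(g^2 - 4*g + 4) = (g - 4)^2*(g - 3)*(g - 2)*(g + 4)*(g - 2)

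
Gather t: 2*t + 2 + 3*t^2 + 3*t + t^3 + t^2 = t^3 + 4*t^2 + 5*t + 2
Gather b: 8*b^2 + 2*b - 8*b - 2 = 8*b^2 - 6*b - 2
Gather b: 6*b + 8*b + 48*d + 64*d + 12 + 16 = 14*b + 112*d + 28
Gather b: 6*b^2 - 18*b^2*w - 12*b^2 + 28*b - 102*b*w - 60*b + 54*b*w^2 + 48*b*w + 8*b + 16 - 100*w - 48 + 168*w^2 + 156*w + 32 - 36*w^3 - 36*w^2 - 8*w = b^2*(-18*w - 6) + b*(54*w^2 - 54*w - 24) - 36*w^3 + 132*w^2 + 48*w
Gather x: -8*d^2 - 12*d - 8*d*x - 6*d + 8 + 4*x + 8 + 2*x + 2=-8*d^2 - 18*d + x*(6 - 8*d) + 18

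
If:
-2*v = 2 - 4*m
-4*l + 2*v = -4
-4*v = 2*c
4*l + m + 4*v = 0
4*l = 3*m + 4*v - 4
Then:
No Solution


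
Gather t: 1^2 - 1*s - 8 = -s - 7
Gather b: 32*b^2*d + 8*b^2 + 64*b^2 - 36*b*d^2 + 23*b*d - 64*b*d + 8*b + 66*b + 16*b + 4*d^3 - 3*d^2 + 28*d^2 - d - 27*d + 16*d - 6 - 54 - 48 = b^2*(32*d + 72) + b*(-36*d^2 - 41*d + 90) + 4*d^3 + 25*d^2 - 12*d - 108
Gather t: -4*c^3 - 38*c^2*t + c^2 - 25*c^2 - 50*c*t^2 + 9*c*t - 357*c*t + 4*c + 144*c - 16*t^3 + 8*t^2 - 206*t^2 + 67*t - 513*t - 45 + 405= -4*c^3 - 24*c^2 + 148*c - 16*t^3 + t^2*(-50*c - 198) + t*(-38*c^2 - 348*c - 446) + 360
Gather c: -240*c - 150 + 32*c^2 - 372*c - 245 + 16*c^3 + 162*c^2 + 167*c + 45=16*c^3 + 194*c^2 - 445*c - 350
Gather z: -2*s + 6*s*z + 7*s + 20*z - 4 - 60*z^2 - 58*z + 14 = 5*s - 60*z^2 + z*(6*s - 38) + 10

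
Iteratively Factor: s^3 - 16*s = (s + 4)*(s^2 - 4*s) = s*(s + 4)*(s - 4)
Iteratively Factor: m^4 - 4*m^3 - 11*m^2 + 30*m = (m + 3)*(m^3 - 7*m^2 + 10*m) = m*(m + 3)*(m^2 - 7*m + 10) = m*(m - 5)*(m + 3)*(m - 2)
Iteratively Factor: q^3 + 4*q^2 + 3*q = (q + 3)*(q^2 + q) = (q + 1)*(q + 3)*(q)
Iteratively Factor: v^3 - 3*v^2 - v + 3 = (v - 3)*(v^2 - 1) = (v - 3)*(v - 1)*(v + 1)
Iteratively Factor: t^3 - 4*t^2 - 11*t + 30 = (t - 5)*(t^2 + t - 6) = (t - 5)*(t - 2)*(t + 3)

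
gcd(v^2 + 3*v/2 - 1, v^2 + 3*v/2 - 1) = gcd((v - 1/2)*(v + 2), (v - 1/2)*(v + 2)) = v^2 + 3*v/2 - 1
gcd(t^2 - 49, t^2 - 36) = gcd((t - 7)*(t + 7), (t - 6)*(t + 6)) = 1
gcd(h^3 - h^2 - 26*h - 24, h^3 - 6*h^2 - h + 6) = h^2 - 5*h - 6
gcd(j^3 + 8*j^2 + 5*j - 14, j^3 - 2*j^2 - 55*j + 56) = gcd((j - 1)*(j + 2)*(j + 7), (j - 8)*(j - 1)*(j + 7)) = j^2 + 6*j - 7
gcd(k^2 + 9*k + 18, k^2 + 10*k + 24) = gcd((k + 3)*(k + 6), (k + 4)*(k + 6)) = k + 6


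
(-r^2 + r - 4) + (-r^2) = -2*r^2 + r - 4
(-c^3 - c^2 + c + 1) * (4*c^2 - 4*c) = -4*c^5 + 8*c^3 - 4*c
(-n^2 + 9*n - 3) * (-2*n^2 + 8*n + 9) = 2*n^4 - 26*n^3 + 69*n^2 + 57*n - 27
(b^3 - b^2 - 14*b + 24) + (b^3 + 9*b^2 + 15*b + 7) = 2*b^3 + 8*b^2 + b + 31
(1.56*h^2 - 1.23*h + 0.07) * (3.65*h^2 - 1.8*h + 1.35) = 5.694*h^4 - 7.2975*h^3 + 4.5755*h^2 - 1.7865*h + 0.0945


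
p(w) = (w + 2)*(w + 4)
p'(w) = 2*w + 6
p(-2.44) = -0.69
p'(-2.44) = 1.12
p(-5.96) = 7.76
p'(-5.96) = -5.92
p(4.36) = 53.17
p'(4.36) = 14.72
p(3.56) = 42.03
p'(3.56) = 13.12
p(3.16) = 36.95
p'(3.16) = 12.32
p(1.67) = 20.81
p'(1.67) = 9.34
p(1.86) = 22.62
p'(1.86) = 9.72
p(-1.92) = 0.17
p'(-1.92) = 2.16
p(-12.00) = 80.00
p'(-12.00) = -18.00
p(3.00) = 35.00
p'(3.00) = 12.00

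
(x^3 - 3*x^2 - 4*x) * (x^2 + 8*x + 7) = x^5 + 5*x^4 - 21*x^3 - 53*x^2 - 28*x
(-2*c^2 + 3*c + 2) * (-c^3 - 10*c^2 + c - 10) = 2*c^5 + 17*c^4 - 34*c^3 + 3*c^2 - 28*c - 20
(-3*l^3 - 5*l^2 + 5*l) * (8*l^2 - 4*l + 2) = -24*l^5 - 28*l^4 + 54*l^3 - 30*l^2 + 10*l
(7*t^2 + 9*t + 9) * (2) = 14*t^2 + 18*t + 18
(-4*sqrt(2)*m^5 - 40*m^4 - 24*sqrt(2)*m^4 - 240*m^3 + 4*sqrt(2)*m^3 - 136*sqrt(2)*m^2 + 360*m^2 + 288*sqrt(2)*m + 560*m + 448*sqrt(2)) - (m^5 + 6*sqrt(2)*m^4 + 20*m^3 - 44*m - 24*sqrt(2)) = -4*sqrt(2)*m^5 - m^5 - 30*sqrt(2)*m^4 - 40*m^4 - 260*m^3 + 4*sqrt(2)*m^3 - 136*sqrt(2)*m^2 + 360*m^2 + 288*sqrt(2)*m + 604*m + 472*sqrt(2)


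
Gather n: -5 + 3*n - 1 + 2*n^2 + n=2*n^2 + 4*n - 6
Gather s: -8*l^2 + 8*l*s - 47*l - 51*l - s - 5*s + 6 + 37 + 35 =-8*l^2 - 98*l + s*(8*l - 6) + 78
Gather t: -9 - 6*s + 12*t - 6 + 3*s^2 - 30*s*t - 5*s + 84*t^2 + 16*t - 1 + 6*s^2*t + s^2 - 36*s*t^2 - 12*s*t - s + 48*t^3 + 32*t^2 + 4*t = 4*s^2 - 12*s + 48*t^3 + t^2*(116 - 36*s) + t*(6*s^2 - 42*s + 32) - 16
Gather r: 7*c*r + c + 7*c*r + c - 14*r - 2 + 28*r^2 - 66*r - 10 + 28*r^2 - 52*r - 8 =2*c + 56*r^2 + r*(14*c - 132) - 20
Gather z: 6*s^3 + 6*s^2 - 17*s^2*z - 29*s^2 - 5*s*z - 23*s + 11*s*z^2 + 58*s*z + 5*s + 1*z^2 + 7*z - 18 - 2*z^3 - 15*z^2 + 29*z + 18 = 6*s^3 - 23*s^2 - 18*s - 2*z^3 + z^2*(11*s - 14) + z*(-17*s^2 + 53*s + 36)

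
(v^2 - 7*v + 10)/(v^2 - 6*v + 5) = (v - 2)/(v - 1)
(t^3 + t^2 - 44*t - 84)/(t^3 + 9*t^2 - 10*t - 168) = (t^2 - 5*t - 14)/(t^2 + 3*t - 28)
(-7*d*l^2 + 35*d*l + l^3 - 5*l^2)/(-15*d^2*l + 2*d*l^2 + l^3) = (-7*d*l + 35*d + l^2 - 5*l)/(-15*d^2 + 2*d*l + l^2)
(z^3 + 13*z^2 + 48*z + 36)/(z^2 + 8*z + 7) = (z^2 + 12*z + 36)/(z + 7)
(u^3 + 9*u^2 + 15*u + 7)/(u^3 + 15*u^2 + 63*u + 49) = (u + 1)/(u + 7)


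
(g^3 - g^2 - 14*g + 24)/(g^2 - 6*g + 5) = (g^3 - g^2 - 14*g + 24)/(g^2 - 6*g + 5)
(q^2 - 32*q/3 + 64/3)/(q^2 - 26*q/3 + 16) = (q - 8)/(q - 6)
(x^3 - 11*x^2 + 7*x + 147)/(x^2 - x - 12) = (x^2 - 14*x + 49)/(x - 4)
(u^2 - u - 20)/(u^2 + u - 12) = (u - 5)/(u - 3)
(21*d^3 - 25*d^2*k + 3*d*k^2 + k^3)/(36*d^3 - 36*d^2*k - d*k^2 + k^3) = (21*d^2 - 4*d*k - k^2)/(36*d^2 - k^2)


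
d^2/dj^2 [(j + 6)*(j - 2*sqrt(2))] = 2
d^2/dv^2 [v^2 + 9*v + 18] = 2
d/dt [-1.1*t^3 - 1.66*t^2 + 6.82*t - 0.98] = -3.3*t^2 - 3.32*t + 6.82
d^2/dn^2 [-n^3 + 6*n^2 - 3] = 12 - 6*n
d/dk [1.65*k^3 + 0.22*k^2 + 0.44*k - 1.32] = 4.95*k^2 + 0.44*k + 0.44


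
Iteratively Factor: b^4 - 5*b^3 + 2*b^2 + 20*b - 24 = (b - 2)*(b^3 - 3*b^2 - 4*b + 12) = (b - 2)^2*(b^2 - b - 6) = (b - 2)^2*(b + 2)*(b - 3)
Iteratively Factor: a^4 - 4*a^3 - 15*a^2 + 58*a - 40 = (a - 1)*(a^3 - 3*a^2 - 18*a + 40) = (a - 2)*(a - 1)*(a^2 - a - 20) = (a - 5)*(a - 2)*(a - 1)*(a + 4)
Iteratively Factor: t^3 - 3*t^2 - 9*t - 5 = (t - 5)*(t^2 + 2*t + 1) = (t - 5)*(t + 1)*(t + 1)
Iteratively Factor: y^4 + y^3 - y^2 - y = (y - 1)*(y^3 + 2*y^2 + y) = (y - 1)*(y + 1)*(y^2 + y) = (y - 1)*(y + 1)^2*(y)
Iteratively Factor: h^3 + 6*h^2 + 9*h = (h + 3)*(h^2 + 3*h) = h*(h + 3)*(h + 3)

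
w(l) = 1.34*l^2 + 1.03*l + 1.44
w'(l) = 2.68*l + 1.03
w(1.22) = 4.69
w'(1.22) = 4.30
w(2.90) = 15.70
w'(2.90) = 8.80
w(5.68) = 50.52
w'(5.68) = 16.25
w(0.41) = 2.09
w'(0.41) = 2.13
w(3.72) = 23.82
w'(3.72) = 11.00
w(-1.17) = 2.07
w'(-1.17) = -2.11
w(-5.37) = 34.55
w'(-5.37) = -13.36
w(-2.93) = 9.93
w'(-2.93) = -6.82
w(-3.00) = 10.41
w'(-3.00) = -7.01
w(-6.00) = 43.50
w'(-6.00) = -15.05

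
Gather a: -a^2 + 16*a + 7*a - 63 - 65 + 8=-a^2 + 23*a - 120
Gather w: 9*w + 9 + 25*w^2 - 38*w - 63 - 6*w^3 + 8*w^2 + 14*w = -6*w^3 + 33*w^2 - 15*w - 54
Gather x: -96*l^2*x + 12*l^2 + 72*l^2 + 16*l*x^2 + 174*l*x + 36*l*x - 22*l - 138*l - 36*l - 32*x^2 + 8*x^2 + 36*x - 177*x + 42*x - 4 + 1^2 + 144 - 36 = 84*l^2 - 196*l + x^2*(16*l - 24) + x*(-96*l^2 + 210*l - 99) + 105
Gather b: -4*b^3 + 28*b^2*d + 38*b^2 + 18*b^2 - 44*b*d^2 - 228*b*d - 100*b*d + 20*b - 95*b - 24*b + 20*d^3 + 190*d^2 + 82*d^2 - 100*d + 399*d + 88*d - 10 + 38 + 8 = -4*b^3 + b^2*(28*d + 56) + b*(-44*d^2 - 328*d - 99) + 20*d^3 + 272*d^2 + 387*d + 36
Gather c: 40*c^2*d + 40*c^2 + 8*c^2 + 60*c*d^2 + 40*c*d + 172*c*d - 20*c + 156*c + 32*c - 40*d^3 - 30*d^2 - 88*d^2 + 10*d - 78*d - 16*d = c^2*(40*d + 48) + c*(60*d^2 + 212*d + 168) - 40*d^3 - 118*d^2 - 84*d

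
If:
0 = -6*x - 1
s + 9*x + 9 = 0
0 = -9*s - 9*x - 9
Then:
No Solution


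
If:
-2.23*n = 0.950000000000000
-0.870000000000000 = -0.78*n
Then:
No Solution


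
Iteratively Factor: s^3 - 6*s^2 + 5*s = (s - 1)*(s^2 - 5*s) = s*(s - 1)*(s - 5)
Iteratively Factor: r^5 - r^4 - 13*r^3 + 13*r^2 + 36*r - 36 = (r + 2)*(r^4 - 3*r^3 - 7*r^2 + 27*r - 18) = (r - 2)*(r + 2)*(r^3 - r^2 - 9*r + 9) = (r - 2)*(r - 1)*(r + 2)*(r^2 - 9) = (r - 2)*(r - 1)*(r + 2)*(r + 3)*(r - 3)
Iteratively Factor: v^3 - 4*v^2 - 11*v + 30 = (v - 2)*(v^2 - 2*v - 15) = (v - 5)*(v - 2)*(v + 3)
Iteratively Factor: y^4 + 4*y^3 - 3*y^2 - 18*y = (y + 3)*(y^3 + y^2 - 6*y) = (y + 3)^2*(y^2 - 2*y) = (y - 2)*(y + 3)^2*(y)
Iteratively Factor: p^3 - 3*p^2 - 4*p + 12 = (p - 3)*(p^2 - 4) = (p - 3)*(p + 2)*(p - 2)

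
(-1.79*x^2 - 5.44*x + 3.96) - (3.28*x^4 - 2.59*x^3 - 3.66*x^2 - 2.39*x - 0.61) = -3.28*x^4 + 2.59*x^3 + 1.87*x^2 - 3.05*x + 4.57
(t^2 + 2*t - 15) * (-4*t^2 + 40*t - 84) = -4*t^4 + 32*t^3 + 56*t^2 - 768*t + 1260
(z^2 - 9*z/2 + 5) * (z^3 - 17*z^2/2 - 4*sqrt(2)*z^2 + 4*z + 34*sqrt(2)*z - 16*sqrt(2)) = z^5 - 13*z^4 - 4*sqrt(2)*z^4 + 189*z^3/4 + 52*sqrt(2)*z^3 - 189*sqrt(2)*z^2 - 121*z^2/2 + 20*z + 242*sqrt(2)*z - 80*sqrt(2)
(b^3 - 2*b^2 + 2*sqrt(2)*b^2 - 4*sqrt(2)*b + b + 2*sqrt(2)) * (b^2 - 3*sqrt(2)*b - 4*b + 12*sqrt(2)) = b^5 - 6*b^4 - sqrt(2)*b^4 - 3*b^3 + 6*sqrt(2)*b^3 - 9*sqrt(2)*b^2 + 68*b^2 - 108*b + 4*sqrt(2)*b + 48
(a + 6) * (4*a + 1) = 4*a^2 + 25*a + 6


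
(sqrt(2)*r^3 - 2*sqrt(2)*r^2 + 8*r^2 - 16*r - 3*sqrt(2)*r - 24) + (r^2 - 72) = sqrt(2)*r^3 - 2*sqrt(2)*r^2 + 9*r^2 - 16*r - 3*sqrt(2)*r - 96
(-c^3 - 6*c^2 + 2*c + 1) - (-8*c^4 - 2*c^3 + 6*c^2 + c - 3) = 8*c^4 + c^3 - 12*c^2 + c + 4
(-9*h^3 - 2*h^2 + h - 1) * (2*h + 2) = -18*h^4 - 22*h^3 - 2*h^2 - 2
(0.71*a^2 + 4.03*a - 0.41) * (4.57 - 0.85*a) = -0.6035*a^3 - 0.1808*a^2 + 18.7656*a - 1.8737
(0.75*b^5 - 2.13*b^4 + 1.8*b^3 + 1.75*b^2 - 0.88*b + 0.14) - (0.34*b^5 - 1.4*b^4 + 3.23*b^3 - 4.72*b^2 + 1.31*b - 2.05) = 0.41*b^5 - 0.73*b^4 - 1.43*b^3 + 6.47*b^2 - 2.19*b + 2.19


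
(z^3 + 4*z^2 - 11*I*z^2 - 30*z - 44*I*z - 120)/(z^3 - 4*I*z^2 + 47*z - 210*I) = (z + 4)/(z + 7*I)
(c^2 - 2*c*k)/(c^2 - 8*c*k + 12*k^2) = c/(c - 6*k)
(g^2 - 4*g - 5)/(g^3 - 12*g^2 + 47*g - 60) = (g + 1)/(g^2 - 7*g + 12)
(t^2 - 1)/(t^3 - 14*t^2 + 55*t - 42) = (t + 1)/(t^2 - 13*t + 42)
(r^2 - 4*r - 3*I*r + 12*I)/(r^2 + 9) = (r - 4)/(r + 3*I)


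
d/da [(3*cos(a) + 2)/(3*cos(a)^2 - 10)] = 3*(3*cos(a)^2 + 4*cos(a) + 10)*sin(a)/(3*sin(a)^2 + 7)^2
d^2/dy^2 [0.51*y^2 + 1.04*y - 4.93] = 1.02000000000000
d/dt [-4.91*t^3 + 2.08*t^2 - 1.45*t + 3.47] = -14.73*t^2 + 4.16*t - 1.45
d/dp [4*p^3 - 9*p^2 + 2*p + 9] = 12*p^2 - 18*p + 2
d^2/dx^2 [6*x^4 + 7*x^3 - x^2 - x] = 72*x^2 + 42*x - 2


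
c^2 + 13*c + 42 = (c + 6)*(c + 7)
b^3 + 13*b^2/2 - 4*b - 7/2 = (b - 1)*(b + 1/2)*(b + 7)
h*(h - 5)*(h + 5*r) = h^3 + 5*h^2*r - 5*h^2 - 25*h*r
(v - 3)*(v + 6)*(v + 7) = v^3 + 10*v^2 + 3*v - 126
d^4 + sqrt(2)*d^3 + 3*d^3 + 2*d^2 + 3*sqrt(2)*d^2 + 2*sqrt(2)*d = d*(d + 1)*(d + 2)*(d + sqrt(2))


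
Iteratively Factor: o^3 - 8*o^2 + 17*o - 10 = (o - 2)*(o^2 - 6*o + 5) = (o - 2)*(o - 1)*(o - 5)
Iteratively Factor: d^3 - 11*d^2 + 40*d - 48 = (d - 4)*(d^2 - 7*d + 12) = (d - 4)^2*(d - 3)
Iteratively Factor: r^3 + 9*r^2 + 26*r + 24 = (r + 4)*(r^2 + 5*r + 6) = (r + 2)*(r + 4)*(r + 3)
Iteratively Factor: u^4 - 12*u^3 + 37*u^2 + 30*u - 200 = (u - 5)*(u^3 - 7*u^2 + 2*u + 40) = (u - 5)*(u + 2)*(u^2 - 9*u + 20) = (u - 5)^2*(u + 2)*(u - 4)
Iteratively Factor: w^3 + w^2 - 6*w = (w - 2)*(w^2 + 3*w) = (w - 2)*(w + 3)*(w)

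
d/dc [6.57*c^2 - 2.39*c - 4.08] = 13.14*c - 2.39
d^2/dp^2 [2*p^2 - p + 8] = 4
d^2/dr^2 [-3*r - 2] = 0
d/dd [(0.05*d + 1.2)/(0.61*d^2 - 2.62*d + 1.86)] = (-0.0305*d^2 - 1.464*d + 3.237)/(0.3721*d^4 - 3.1964*d^3 + 9.1336*d^2 - 9.7464*d + 3.4596)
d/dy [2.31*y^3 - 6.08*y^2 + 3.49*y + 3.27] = 6.93*y^2 - 12.16*y + 3.49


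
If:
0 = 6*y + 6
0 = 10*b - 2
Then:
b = 1/5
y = -1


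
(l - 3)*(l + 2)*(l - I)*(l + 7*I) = l^4 - l^3 + 6*I*l^3 + l^2 - 6*I*l^2 - 7*l - 36*I*l - 42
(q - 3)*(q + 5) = q^2 + 2*q - 15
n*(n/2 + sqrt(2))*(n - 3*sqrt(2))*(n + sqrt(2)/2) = n^4/2 - sqrt(2)*n^3/4 - 13*n^2/2 - 3*sqrt(2)*n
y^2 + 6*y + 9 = (y + 3)^2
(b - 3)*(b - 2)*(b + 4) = b^3 - b^2 - 14*b + 24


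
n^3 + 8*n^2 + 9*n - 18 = (n - 1)*(n + 3)*(n + 6)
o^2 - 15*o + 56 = (o - 8)*(o - 7)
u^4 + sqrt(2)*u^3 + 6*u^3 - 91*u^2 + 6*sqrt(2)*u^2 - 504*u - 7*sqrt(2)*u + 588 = (u - 1)*(u + 7)*(u - 6*sqrt(2))*(u + 7*sqrt(2))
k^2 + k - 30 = (k - 5)*(k + 6)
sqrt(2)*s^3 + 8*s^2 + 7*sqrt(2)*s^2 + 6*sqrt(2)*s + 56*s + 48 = (s + 6)*(s + 4*sqrt(2))*(sqrt(2)*s + sqrt(2))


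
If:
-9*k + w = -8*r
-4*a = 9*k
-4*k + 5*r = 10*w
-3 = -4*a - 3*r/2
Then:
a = 765/832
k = -85/208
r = -47/104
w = -1/16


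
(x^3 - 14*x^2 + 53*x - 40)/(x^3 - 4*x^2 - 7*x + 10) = (x - 8)/(x + 2)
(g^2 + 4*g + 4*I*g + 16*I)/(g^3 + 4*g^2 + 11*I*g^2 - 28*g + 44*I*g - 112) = 1/(g + 7*I)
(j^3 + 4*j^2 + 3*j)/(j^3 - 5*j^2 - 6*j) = (j + 3)/(j - 6)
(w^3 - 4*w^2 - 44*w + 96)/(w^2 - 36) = (w^2 - 10*w + 16)/(w - 6)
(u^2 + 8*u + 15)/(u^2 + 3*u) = (u + 5)/u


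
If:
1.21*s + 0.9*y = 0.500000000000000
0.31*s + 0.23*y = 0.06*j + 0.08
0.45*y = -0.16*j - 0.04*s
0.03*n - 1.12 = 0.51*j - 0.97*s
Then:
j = 0.80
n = 29.34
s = 0.67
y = -0.35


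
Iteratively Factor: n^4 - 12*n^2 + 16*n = (n + 4)*(n^3 - 4*n^2 + 4*n) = (n - 2)*(n + 4)*(n^2 - 2*n) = n*(n - 2)*(n + 4)*(n - 2)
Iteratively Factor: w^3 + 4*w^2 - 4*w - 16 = (w - 2)*(w^2 + 6*w + 8) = (w - 2)*(w + 4)*(w + 2)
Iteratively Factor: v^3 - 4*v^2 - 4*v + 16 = (v - 4)*(v^2 - 4) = (v - 4)*(v + 2)*(v - 2)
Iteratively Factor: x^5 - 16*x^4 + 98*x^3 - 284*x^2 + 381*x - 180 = (x - 3)*(x^4 - 13*x^3 + 59*x^2 - 107*x + 60) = (x - 4)*(x - 3)*(x^3 - 9*x^2 + 23*x - 15) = (x - 4)*(x - 3)^2*(x^2 - 6*x + 5) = (x - 5)*(x - 4)*(x - 3)^2*(x - 1)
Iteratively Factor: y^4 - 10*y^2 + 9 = (y - 3)*(y^3 + 3*y^2 - y - 3) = (y - 3)*(y - 1)*(y^2 + 4*y + 3) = (y - 3)*(y - 1)*(y + 3)*(y + 1)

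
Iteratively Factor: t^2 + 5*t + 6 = (t + 2)*(t + 3)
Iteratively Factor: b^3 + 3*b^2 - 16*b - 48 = (b + 4)*(b^2 - b - 12) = (b - 4)*(b + 4)*(b + 3)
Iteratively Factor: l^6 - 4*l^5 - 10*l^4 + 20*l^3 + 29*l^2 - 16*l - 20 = (l + 1)*(l^5 - 5*l^4 - 5*l^3 + 25*l^2 + 4*l - 20) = (l - 5)*(l + 1)*(l^4 - 5*l^2 + 4) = (l - 5)*(l + 1)*(l + 2)*(l^3 - 2*l^2 - l + 2) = (l - 5)*(l + 1)^2*(l + 2)*(l^2 - 3*l + 2) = (l - 5)*(l - 2)*(l + 1)^2*(l + 2)*(l - 1)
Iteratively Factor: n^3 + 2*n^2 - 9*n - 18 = (n + 2)*(n^2 - 9) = (n - 3)*(n + 2)*(n + 3)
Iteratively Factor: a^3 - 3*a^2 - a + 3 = (a - 3)*(a^2 - 1) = (a - 3)*(a - 1)*(a + 1)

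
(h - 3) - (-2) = h - 1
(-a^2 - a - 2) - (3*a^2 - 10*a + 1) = -4*a^2 + 9*a - 3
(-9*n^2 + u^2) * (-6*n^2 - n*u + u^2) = 54*n^4 + 9*n^3*u - 15*n^2*u^2 - n*u^3 + u^4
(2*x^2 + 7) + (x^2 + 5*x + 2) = 3*x^2 + 5*x + 9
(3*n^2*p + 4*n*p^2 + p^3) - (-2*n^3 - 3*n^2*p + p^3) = 2*n^3 + 6*n^2*p + 4*n*p^2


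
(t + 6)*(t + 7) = t^2 + 13*t + 42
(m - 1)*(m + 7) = m^2 + 6*m - 7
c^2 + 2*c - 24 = (c - 4)*(c + 6)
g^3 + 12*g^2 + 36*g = g*(g + 6)^2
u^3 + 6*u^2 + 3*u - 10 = (u - 1)*(u + 2)*(u + 5)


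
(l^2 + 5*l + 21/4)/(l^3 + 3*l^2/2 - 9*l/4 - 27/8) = 2*(2*l + 7)/(4*l^2 - 9)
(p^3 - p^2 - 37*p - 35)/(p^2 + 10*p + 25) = (p^2 - 6*p - 7)/(p + 5)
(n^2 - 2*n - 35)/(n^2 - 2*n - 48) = (-n^2 + 2*n + 35)/(-n^2 + 2*n + 48)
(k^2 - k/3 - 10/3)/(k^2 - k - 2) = (k + 5/3)/(k + 1)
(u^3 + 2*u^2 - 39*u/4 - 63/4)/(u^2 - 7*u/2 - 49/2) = (2*u^2 - 3*u - 9)/(2*(u - 7))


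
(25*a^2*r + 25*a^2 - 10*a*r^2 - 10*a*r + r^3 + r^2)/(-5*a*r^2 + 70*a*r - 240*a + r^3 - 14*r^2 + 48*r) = (-5*a*r - 5*a + r^2 + r)/(r^2 - 14*r + 48)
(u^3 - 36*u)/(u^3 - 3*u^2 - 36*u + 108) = u/(u - 3)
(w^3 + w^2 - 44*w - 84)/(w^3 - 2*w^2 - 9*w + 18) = (w^3 + w^2 - 44*w - 84)/(w^3 - 2*w^2 - 9*w + 18)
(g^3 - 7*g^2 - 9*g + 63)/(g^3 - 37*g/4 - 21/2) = 4*(-g^3 + 7*g^2 + 9*g - 63)/(-4*g^3 + 37*g + 42)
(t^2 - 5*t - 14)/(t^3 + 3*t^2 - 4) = (t - 7)/(t^2 + t - 2)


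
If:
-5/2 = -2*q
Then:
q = 5/4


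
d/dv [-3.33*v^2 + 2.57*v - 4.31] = 2.57 - 6.66*v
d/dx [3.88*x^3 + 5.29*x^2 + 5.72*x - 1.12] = 11.64*x^2 + 10.58*x + 5.72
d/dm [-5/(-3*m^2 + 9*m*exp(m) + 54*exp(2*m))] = 5*(3*m*exp(m) - 2*m + 36*exp(2*m) + 3*exp(m))/(3*(-m^2 + 3*m*exp(m) + 18*exp(2*m))^2)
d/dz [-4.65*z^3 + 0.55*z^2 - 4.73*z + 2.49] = -13.95*z^2 + 1.1*z - 4.73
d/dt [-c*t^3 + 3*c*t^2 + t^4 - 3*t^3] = t*(-3*c*t + 6*c + 4*t^2 - 9*t)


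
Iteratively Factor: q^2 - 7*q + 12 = (q - 3)*(q - 4)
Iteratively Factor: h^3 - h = (h + 1)*(h^2 - h) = (h - 1)*(h + 1)*(h)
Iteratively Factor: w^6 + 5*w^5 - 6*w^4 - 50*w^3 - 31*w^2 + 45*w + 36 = (w + 1)*(w^5 + 4*w^4 - 10*w^3 - 40*w^2 + 9*w + 36) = (w + 1)*(w + 3)*(w^4 + w^3 - 13*w^2 - w + 12) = (w + 1)^2*(w + 3)*(w^3 - 13*w + 12) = (w - 1)*(w + 1)^2*(w + 3)*(w^2 + w - 12) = (w - 1)*(w + 1)^2*(w + 3)*(w + 4)*(w - 3)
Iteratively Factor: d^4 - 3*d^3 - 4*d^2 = (d)*(d^3 - 3*d^2 - 4*d) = d*(d - 4)*(d^2 + d) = d^2*(d - 4)*(d + 1)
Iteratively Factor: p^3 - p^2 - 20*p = (p + 4)*(p^2 - 5*p) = (p - 5)*(p + 4)*(p)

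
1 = 1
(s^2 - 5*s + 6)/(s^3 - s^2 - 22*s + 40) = (s - 3)/(s^2 + s - 20)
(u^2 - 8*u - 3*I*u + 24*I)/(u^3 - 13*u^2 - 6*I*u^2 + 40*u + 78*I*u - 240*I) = (u - 3*I)/(u^2 - u*(5 + 6*I) + 30*I)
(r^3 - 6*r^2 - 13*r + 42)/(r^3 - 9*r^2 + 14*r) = (r + 3)/r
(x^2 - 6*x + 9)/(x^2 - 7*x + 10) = (x^2 - 6*x + 9)/(x^2 - 7*x + 10)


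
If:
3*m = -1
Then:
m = -1/3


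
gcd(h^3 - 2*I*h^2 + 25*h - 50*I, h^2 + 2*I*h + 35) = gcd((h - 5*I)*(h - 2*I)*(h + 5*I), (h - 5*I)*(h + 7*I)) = h - 5*I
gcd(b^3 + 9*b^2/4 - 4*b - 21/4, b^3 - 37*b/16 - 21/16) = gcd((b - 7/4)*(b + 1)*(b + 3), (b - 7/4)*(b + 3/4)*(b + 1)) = b^2 - 3*b/4 - 7/4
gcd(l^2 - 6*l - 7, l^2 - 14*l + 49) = l - 7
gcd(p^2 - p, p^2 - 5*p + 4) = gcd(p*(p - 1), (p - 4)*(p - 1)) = p - 1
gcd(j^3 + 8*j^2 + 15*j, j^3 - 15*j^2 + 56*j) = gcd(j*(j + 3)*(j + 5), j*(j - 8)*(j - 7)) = j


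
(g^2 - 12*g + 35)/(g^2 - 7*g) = (g - 5)/g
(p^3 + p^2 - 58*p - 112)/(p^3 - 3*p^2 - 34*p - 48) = (p + 7)/(p + 3)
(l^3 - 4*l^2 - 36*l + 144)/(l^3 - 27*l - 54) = (l^2 + 2*l - 24)/(l^2 + 6*l + 9)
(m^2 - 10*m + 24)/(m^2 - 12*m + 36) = (m - 4)/(m - 6)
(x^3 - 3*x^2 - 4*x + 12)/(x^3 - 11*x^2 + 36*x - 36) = (x + 2)/(x - 6)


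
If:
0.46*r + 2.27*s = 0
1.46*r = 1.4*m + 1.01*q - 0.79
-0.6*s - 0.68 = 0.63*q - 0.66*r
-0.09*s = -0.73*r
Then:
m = 1.34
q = -1.08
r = 0.00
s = 0.00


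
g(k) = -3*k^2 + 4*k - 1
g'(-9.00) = 58.00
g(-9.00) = -280.00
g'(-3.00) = 22.00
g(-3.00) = -40.00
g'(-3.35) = 24.10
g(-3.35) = -48.07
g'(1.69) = -6.14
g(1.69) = -2.81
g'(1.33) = -3.98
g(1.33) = -0.99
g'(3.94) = -19.64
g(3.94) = -31.81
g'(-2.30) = 17.80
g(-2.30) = -26.07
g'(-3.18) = 23.08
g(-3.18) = -44.06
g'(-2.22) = 17.32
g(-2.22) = -24.67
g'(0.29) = 2.26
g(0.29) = -0.09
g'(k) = 4 - 6*k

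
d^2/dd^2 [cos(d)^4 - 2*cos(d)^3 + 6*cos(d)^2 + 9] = -16*sin(d)^4 + 44*sin(d)^2 + 3*cos(d)/2 + 9*cos(3*d)/2 - 16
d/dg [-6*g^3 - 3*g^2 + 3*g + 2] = -18*g^2 - 6*g + 3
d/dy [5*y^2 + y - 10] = 10*y + 1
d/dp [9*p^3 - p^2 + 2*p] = 27*p^2 - 2*p + 2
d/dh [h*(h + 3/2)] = 2*h + 3/2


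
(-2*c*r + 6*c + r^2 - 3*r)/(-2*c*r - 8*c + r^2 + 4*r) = (r - 3)/(r + 4)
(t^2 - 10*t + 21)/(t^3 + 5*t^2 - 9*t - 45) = (t - 7)/(t^2 + 8*t + 15)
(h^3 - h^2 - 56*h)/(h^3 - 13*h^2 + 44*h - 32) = h*(h + 7)/(h^2 - 5*h + 4)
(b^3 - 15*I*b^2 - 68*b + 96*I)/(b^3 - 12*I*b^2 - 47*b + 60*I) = (b - 8*I)/(b - 5*I)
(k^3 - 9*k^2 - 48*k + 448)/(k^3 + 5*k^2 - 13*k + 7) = (k^2 - 16*k + 64)/(k^2 - 2*k + 1)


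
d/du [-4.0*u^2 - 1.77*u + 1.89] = -8.0*u - 1.77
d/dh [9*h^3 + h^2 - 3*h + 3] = 27*h^2 + 2*h - 3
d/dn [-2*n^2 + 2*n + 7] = 2 - 4*n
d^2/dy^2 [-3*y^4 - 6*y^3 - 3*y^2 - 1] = -36*y^2 - 36*y - 6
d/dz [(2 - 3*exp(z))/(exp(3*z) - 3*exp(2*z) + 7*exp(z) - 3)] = (6*exp(3*z) - 15*exp(2*z) + 12*exp(z) - 5)*exp(z)/(exp(6*z) - 6*exp(5*z) + 23*exp(4*z) - 48*exp(3*z) + 67*exp(2*z) - 42*exp(z) + 9)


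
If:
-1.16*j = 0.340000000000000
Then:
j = -0.29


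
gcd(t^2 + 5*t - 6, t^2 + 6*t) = t + 6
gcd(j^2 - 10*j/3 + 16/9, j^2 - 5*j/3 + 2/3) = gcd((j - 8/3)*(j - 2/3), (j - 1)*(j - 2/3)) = j - 2/3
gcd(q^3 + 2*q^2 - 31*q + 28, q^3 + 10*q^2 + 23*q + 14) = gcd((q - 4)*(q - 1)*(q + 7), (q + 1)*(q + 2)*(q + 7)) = q + 7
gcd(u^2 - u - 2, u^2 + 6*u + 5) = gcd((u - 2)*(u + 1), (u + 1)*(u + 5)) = u + 1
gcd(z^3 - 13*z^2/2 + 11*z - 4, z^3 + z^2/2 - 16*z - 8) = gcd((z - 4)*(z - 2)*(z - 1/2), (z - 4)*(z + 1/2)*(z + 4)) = z - 4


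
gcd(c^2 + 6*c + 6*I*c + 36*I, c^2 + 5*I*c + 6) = c + 6*I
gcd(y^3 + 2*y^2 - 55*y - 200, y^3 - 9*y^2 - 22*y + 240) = y^2 - 3*y - 40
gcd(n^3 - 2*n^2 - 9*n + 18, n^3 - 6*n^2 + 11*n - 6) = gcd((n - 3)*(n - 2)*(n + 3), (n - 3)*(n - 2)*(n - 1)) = n^2 - 5*n + 6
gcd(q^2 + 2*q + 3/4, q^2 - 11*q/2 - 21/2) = q + 3/2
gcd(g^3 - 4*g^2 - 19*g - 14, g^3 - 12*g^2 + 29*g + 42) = g^2 - 6*g - 7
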